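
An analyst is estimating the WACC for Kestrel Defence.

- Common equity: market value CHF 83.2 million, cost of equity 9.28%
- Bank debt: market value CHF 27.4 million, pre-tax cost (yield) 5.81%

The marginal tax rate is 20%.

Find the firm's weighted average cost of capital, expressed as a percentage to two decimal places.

8.13%

Total capital V = 83.2 + 27.4 = 110.6.
Equity: weight = 83.2/110.6 = 0.7523; cost = 9.28%.
Bank debt: weight = 27.4/110.6 = 0.2477; after-tax cost = 5.81% × (1 − 20%) = 4.6480%.
WACC = 0.7523 × 9.2800% + 0.2477 × 4.6480% = 8.1325%.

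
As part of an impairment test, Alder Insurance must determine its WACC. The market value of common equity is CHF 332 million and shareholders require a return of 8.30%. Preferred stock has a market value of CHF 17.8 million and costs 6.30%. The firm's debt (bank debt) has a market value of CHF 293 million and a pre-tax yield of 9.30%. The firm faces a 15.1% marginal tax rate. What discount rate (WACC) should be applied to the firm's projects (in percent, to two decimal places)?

Total capital V = 332 + 17.8 + 293 = 642.8.
Equity: weight = 332/642.8 = 0.5165; cost = 8.3%.
Preferred: weight = 17.8/642.8 = 0.0277; cost = 6.3%.
Bank debt: weight = 293/642.8 = 0.4558; after-tax cost = 9.3% × (1 − 15.1%) = 7.8957%.
WACC = 0.5165 × 8.3000% + 0.0277 × 6.3000% + 0.4558 × 7.8957% = 8.0603%.

8.06%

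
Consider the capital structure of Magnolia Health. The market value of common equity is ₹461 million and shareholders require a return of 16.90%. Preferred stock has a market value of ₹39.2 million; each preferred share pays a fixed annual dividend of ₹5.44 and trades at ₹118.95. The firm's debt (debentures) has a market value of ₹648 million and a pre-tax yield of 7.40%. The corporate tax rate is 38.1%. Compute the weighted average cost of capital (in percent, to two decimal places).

Cost of preferred: Rp = 5.44 / 118.95 = 4.5734%.
Total capital V = 461 + 39.2 + 648 = 1148.2.
Equity: weight = 461/1148.2 = 0.4015; cost = 16.9%.
Preferred: weight = 39.2/1148.2 = 0.0341; cost = 4.5734%.
Debentures: weight = 648/1148.2 = 0.5644; after-tax cost = 7.4% × (1 − 38.1%) = 4.5806%.
WACC = 0.4015 × 16.9000% + 0.0341 × 4.5734% + 0.5644 × 4.5806% = 9.5266%.

9.53%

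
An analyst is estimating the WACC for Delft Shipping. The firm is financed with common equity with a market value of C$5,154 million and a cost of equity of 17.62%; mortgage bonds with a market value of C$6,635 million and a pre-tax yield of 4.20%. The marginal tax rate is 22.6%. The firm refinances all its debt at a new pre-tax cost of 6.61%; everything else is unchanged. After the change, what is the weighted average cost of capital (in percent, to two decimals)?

10.58%

After the change:
Total capital V = 5154 + 6635 = 11789.
Equity: weight = 5154/11789 = 0.4372; cost = 17.62%.
Mortgage bonds: weight = 6635/11789 = 0.5628; after-tax cost = 6.61% × (1 − 22.6%) = 5.1161%.
WACC = 0.4372 × 17.6200% + 0.5628 × 5.1161% = 10.5827%.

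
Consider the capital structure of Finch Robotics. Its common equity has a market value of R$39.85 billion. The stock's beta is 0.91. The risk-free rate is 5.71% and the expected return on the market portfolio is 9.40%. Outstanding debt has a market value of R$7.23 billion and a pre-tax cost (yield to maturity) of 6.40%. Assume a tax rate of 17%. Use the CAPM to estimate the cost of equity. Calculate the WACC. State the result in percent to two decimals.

Market risk premium = 9.4% − 5.71% = 3.69%.
Cost of equity via CAPM: Re = 5.71% + 0.91 × 3.69% = 9.0679%.
Total capital V = 39.85 + 7.23 = 47.08.
Equity: weight = 39.85/47.08 = 0.8464; cost = 9.0679%.
Debt: weight = 7.23/47.08 = 0.1536; after-tax cost = 6.4% × (1 − 17%) = 5.3120%.
WACC = 0.8464 × 9.0679% + 0.1536 × 5.3120% = 8.4911%.

8.49%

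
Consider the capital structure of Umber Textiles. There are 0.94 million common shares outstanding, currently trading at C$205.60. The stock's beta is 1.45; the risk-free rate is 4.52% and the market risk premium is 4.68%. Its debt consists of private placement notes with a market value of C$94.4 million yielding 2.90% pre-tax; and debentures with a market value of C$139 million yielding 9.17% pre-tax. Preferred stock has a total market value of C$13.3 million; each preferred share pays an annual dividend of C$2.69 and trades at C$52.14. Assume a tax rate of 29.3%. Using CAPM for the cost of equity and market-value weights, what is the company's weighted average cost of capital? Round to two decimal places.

7.61%

Cost of equity via CAPM: Re = 4.52% + 1.45 × 4.68% = 11.3060%.
Cost of preferred: Rp = 2.69 / 52.14 = 5.1592%.
Market value of equity E = 205.6 × 0.94m = 193.264m.
Total capital V = 193.264 + 13.3 + 94.4 + 139 = 439.964.
Equity: weight = 193.264/439.964 = 0.4393; cost = 11.306%.
Preferred: weight = 13.3/439.964 = 0.0302; cost = 5.1592%.
Private placement notes: weight = 94.4/439.964 = 0.2146; after-tax cost = 2.9% × (1 − 29.3%) = 2.0503%.
Debentures: weight = 139/439.964 = 0.3159; after-tax cost = 9.17% × (1 − 29.3%) = 6.4832%.
WACC = 0.4393 × 11.3060% + 0.0302 × 5.1592% + 0.2146 × 2.0503% + 0.3159 × 6.4832% = 7.6106%.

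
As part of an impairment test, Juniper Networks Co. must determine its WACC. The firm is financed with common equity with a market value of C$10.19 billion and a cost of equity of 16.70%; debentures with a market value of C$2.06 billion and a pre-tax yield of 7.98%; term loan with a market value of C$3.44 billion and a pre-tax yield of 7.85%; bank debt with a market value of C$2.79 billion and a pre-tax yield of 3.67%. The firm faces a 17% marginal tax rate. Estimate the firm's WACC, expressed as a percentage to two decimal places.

11.62%

Total capital V = 10.19 + 2.06 + 3.44 + 2.79 = 18.48.
Equity: weight = 10.19/18.48 = 0.5514; cost = 16.7%.
Debentures: weight = 2.06/18.48 = 0.1115; after-tax cost = 7.98% × (1 − 17%) = 6.6234%.
Term loan: weight = 3.44/18.48 = 0.1861; after-tax cost = 7.85% × (1 − 17%) = 6.5155%.
Bank debt: weight = 2.79/18.48 = 0.1510; after-tax cost = 3.67% × (1 − 17%) = 3.0461%.
WACC = 0.5514 × 16.7000% + 0.1115 × 6.6234% + 0.1861 × 6.5155% + 0.1510 × 3.0461% = 11.6195%.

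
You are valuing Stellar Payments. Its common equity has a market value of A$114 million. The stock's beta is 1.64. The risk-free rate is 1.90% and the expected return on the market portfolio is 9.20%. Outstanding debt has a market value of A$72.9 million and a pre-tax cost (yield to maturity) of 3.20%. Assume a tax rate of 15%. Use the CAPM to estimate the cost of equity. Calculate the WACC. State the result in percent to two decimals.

Market risk premium = 9.2% − 1.9% = 7.3%.
Cost of equity via CAPM: Re = 1.9% + 1.64 × 7.3% = 13.8720%.
Total capital V = 114 + 72.9 = 186.9.
Equity: weight = 114/186.9 = 0.6100; cost = 13.872%.
Debt: weight = 72.9/186.9 = 0.3900; after-tax cost = 3.2% × (1 − 15%) = 2.7200%.
WACC = 0.6100 × 13.8720% + 0.3900 × 2.7200% = 9.5222%.

9.52%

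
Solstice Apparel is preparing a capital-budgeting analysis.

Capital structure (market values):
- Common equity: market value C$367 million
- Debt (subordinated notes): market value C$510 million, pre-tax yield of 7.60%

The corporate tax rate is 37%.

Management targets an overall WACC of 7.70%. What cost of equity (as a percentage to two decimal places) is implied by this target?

Total capital V = 367 + 510 = 877.
Equity weight = 367/877 = 0.4185.
Subordinated notes weight = 510/877 = 0.5815.
Debt contribution = 0.5815 × 7.6% × (1 − 37%) = 2.7844%.
Required equity contribution = 7.7% − 2.7844% = 4.9156%.
Re = 4.9156% / 0.4185 = 11.7466%.

11.75%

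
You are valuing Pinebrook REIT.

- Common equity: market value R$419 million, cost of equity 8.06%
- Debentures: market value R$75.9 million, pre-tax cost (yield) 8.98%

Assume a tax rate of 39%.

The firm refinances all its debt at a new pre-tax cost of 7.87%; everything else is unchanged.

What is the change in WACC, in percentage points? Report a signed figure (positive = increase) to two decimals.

Current WACC:
Total capital V = 419 + 75.9 = 494.9.
Equity: weight = 419/494.9 = 0.8466; cost = 8.06%.
Debentures: weight = 75.9/494.9 = 0.1534; after-tax cost = 8.98% × (1 − 39%) = 5.4778%.
WACC = 0.8466 × 8.0600% + 0.1534 × 5.4778% = 7.6640%.
After the change:
Total capital V = 419 + 75.9 = 494.9.
Equity: weight = 419/494.9 = 0.8466; cost = 8.06%.
Debentures: weight = 75.9/494.9 = 0.1534; after-tax cost = 7.87% × (1 − 39%) = 4.8007%.
WACC = 0.8466 × 8.0600% + 0.1534 × 4.8007% = 7.5601%.
Change in WACC = 7.5601% − 7.6640% = -0.1038 pp.

-0.10 pp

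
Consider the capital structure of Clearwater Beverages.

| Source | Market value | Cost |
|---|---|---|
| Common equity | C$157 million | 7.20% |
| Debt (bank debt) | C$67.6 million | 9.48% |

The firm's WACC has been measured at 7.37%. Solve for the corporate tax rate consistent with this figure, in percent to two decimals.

18.09%

Total capital V = 157 + 67.6 = 224.6.
Equity weight = 157/224.6 = 0.6990.
Bank debt weight = 67.6/224.6 = 0.3010.
Equity contribution = 0.6990 × 7.2% = 5.0329%.
Debt contribution must be 7.37% − 5.0329% = 2.3371%.
0.3010 × 9.48% × (1 − T) = 2.3371%  ⇒  (1 − T) = 0.8191.
T = 18.0926%.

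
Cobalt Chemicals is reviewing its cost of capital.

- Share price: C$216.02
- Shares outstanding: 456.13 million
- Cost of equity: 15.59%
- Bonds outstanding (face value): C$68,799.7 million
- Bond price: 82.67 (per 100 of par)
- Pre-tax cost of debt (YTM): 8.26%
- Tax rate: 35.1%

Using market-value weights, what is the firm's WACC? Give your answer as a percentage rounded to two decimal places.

Market value of equity E = 216.02 × 456.13m = 98533.2026m. Market value of debt D = 68799.7m × 82.67/100 = 56876.71199m.
Total capital V = 98533.2026 + 56876.71199 = 155409.91459.
Equity: weight = 98533.2026/155409.91459 = 0.6340; cost = 15.59%.
Bonds outstanding: weight = 56876.71199/155409.91459 = 0.3660; after-tax cost = 8.26% × (1 − 35.1%) = 5.3607%.
WACC = 0.6340 × 15.5900% + 0.3660 × 5.3607% = 11.8463%.

11.85%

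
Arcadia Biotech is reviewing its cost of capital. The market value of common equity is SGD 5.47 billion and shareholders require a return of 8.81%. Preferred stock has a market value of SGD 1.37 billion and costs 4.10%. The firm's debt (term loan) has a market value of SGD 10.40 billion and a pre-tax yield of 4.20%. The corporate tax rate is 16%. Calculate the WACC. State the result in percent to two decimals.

5.25%

Total capital V = 5.47 + 1.37 + 10.4 = 17.24.
Equity: weight = 5.47/17.24 = 0.3173; cost = 8.81%.
Preferred: weight = 1.37/17.24 = 0.0795; cost = 4.1%.
Term loan: weight = 10.4/17.24 = 0.6032; after-tax cost = 4.2% × (1 − 16%) = 3.5280%.
WACC = 0.3173 × 8.8100% + 0.0795 × 4.1000% + 0.6032 × 3.5280% = 5.2494%.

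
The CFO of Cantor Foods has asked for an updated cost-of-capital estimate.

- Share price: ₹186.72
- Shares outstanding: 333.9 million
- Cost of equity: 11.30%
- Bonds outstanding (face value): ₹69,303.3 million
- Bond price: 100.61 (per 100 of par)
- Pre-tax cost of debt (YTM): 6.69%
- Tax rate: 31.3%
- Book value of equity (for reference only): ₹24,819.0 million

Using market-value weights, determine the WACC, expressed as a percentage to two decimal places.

Market value of equity E = 186.72 × 333.9m = 62345.808m. Market value of debt D = 69303.3m × 100.61/100 = 69726.05013m.
Total capital V = 62345.808 + 69726.05013 = 132071.85813.
Equity: weight = 62345.808/132071.85813 = 0.4721; cost = 11.3%.
Bonds outstanding: weight = 69726.05013/132071.85813 = 0.5279; after-tax cost = 6.69% × (1 − 31.3%) = 4.5960%.
WACC = 0.4721 × 11.3000% + 0.5279 × 4.5960% = 7.7607%.

7.76%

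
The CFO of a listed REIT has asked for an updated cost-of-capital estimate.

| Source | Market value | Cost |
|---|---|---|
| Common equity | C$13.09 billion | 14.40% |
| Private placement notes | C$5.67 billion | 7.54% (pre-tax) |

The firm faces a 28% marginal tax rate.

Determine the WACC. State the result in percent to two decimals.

11.69%

Total capital V = 13.09 + 5.67 = 18.76.
Equity: weight = 13.09/18.76 = 0.6978; cost = 14.4%.
Private placement notes: weight = 5.67/18.76 = 0.3022; after-tax cost = 7.54% × (1 − 28%) = 5.4288%.
WACC = 0.6978 × 14.4000% + 0.3022 × 5.4288% = 11.6886%.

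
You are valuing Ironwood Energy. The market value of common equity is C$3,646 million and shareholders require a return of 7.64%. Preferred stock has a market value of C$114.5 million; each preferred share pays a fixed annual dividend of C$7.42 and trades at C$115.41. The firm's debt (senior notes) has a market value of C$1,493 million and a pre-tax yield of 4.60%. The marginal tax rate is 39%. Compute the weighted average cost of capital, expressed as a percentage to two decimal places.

Cost of preferred: Rp = 7.42 / 115.41 = 6.4293%.
Total capital V = 3646 + 114.5 + 1493 = 5253.5.
Equity: weight = 3646/5253.5 = 0.6940; cost = 7.64%.
Preferred: weight = 114.5/5253.5 = 0.0218; cost = 6.4293%.
Senior notes: weight = 1493/5253.5 = 0.2842; after-tax cost = 4.6% × (1 − 39%) = 2.8060%.
WACC = 0.6940 × 7.6400% + 0.0218 × 6.4293% + 0.2842 × 2.8060% = 6.2398%.

6.24%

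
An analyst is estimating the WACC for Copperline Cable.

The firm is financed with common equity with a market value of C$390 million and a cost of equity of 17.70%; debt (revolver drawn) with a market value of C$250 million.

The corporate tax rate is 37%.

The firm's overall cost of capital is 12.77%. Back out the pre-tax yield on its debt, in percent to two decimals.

8.06%

Total capital V = 390 + 250 = 640.
Equity weight = 390/640 = 0.6094.
Revolver drawn weight = 250/640 = 0.3906.
Equity contribution = 0.6094 × 17.7% = 10.7859%.
Remaining for debt = 12.77% − 10.7859% = 1.9841%.
Rd × (1 − 37%) × 0.3906 = 1.9841%  ⇒  Rd = 8.0622%.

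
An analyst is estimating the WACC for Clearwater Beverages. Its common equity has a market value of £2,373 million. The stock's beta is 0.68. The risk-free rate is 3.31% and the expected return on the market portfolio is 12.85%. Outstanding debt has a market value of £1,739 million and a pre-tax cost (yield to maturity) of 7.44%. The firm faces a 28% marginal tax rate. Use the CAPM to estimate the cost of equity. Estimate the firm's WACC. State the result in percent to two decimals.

7.92%

Market risk premium = 12.85% − 3.31% = 9.54%.
Cost of equity via CAPM: Re = 3.31% + 0.68 × 9.54% = 9.7972%.
Total capital V = 2373 + 1739 = 4112.
Equity: weight = 2373/4112 = 0.5771; cost = 9.7972%.
Debt: weight = 1739/4112 = 0.4229; after-tax cost = 7.44% × (1 − 28%) = 5.3568%.
WACC = 0.5771 × 9.7972% + 0.4229 × 5.3568% = 7.9193%.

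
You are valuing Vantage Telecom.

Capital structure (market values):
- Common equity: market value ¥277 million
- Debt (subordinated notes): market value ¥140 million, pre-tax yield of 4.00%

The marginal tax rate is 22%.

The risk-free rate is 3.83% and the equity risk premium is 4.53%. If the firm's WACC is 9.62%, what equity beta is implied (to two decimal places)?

2.00

Total capital V = 277 + 140 = 417.
Equity weight = 277/417 = 0.6643.
Subordinated notes weight = 140/417 = 0.3357.
Debt contribution = 0.3357 × 4% × (1 − 22%) = 1.0475%.
Required equity contribution = 9.62% − 1.0475% = 8.5725%  ⇒  Re = 12.9052%.
CAPM: 12.9052% = 3.83% + β × 4.53%  ⇒  β = 2.0034.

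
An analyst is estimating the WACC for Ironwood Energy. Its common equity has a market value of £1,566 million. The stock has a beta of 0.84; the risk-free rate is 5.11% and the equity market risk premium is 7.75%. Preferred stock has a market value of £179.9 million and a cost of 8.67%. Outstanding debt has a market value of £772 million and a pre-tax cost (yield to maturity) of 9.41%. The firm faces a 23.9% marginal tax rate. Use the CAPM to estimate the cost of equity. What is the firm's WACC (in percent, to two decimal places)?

10.04%

Cost of equity via CAPM: Re = 5.11% + 0.84 × 7.75% = 11.6200%.
Total capital V = 1566 + 179.9 + 772 = 2517.9.
Equity: weight = 1566/2517.9 = 0.6219; cost = 11.62%.
Preferred: weight = 179.9/2517.9 = 0.0714; cost = 8.67%.
Debt: weight = 772/2517.9 = 0.3066; after-tax cost = 9.41% × (1 − 23.9%) = 7.1610%.
WACC = 0.6219 × 11.6200% + 0.0714 × 8.6700% + 0.3066 × 7.1610% = 10.0421%.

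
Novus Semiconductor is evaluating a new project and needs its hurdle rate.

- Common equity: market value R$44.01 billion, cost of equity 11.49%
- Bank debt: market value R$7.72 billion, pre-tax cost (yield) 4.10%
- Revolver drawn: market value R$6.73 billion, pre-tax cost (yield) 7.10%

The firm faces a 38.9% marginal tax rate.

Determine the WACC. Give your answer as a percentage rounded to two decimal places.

9.48%

Total capital V = 44.01 + 7.72 + 6.73 = 58.46.
Equity: weight = 44.01/58.46 = 0.7528; cost = 11.49%.
Bank debt: weight = 7.72/58.46 = 0.1321; after-tax cost = 4.1% × (1 − 38.9%) = 2.5051%.
Revolver drawn: weight = 6.73/58.46 = 0.1151; after-tax cost = 7.1% × (1 − 38.9%) = 4.3381%.
WACC = 0.7528 × 11.4900% + 0.1321 × 2.5051% + 0.1151 × 4.3381% = 9.4802%.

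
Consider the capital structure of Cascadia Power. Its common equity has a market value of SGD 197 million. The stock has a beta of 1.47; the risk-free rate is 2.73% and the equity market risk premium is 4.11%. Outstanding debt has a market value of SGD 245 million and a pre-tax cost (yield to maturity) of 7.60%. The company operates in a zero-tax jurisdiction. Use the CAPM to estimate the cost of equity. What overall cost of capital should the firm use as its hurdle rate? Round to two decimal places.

8.12%

Cost of equity via CAPM: Re = 2.73% + 1.47 × 4.11% = 8.7717%.
Total capital V = 197 + 245 = 442.
Equity: weight = 197/442 = 0.4457; cost = 8.7717%.
Debt: weight = 245/442 = 0.5543; after-tax cost = 7.6% × (1 − 0%) = 7.6000%.
WACC = 0.4457 × 8.7717% + 0.5543 × 7.6000% = 8.1222%.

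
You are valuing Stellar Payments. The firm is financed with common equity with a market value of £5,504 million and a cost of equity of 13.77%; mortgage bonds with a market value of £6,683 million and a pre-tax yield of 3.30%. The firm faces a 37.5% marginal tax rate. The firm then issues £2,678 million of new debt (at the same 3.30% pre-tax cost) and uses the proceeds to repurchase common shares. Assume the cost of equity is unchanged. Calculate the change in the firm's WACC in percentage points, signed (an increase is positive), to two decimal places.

Current WACC:
Total capital V = 5504 + 6683 = 12187.
Equity: weight = 5504/12187 = 0.4516; cost = 13.77%.
Mortgage bonds: weight = 6683/12187 = 0.5484; after-tax cost = 3.3% × (1 − 37.5%) = 2.0625%.
WACC = 0.4516 × 13.7700% + 0.5484 × 2.0625% = 7.3499%.
After the change:
Total capital V = 2826 + 9361 = 12187.
Equity: weight = 2826/12187 = 0.2319; cost = 13.77%.
Mortgage bonds: weight = 9361/12187 = 0.7681; after-tax cost = 3.3% × (1 − 37.5%) = 2.0625%.
WACC = 0.2319 × 13.7700% + 0.7681 × 2.0625% = 4.7773%.
Change in WACC = 4.7773% − 7.3499% = -2.5726 pp.

-2.57 pp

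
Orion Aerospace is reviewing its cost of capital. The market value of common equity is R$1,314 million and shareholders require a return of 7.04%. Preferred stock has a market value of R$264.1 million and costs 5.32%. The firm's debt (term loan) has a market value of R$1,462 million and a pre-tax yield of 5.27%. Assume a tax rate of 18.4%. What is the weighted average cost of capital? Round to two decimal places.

Total capital V = 1314 + 264.1 + 1462 = 3040.1.
Equity: weight = 1314/3040.1 = 0.4322; cost = 7.04%.
Preferred: weight = 264.1/3040.1 = 0.0869; cost = 5.32%.
Term loan: weight = 1462/3040.1 = 0.4809; after-tax cost = 5.27% × (1 − 18.4%) = 4.3003%.
WACC = 0.4322 × 7.0400% + 0.0869 × 5.3200% + 0.4809 × 4.3003% = 5.5731%.

5.57%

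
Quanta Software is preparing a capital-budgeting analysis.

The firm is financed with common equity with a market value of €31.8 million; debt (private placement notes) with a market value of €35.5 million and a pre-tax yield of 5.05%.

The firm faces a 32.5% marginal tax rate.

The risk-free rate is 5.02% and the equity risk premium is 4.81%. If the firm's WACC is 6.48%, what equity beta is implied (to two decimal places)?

1.02

Total capital V = 31.8 + 35.5 = 67.3.
Equity weight = 31.8/67.3 = 0.4725.
Private placement notes weight = 35.5/67.3 = 0.5275.
Debt contribution = 0.5275 × 5.05% × (1 − 32.5%) = 1.7981%.
Required equity contribution = 6.48% − 1.7981% = 4.6819%  ⇒  Re = 9.9086%.
CAPM: 9.9086% = 5.02% + β × 4.81%  ⇒  β = 1.0163.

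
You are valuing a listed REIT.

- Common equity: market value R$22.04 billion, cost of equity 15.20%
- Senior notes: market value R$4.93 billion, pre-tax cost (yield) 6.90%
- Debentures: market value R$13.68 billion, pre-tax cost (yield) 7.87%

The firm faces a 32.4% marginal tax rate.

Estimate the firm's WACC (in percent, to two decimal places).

10.60%

Total capital V = 22.04 + 4.93 + 13.68 = 40.65.
Equity: weight = 22.04/40.65 = 0.5422; cost = 15.2%.
Senior notes: weight = 4.93/40.65 = 0.1213; after-tax cost = 6.9% × (1 − 32.4%) = 4.6644%.
Debentures: weight = 13.68/40.65 = 0.3365; after-tax cost = 7.87% × (1 − 32.4%) = 5.3201%.
WACC = 0.5422 × 15.2000% + 0.1213 × 4.6644% + 0.3365 × 5.3201% = 10.5974%.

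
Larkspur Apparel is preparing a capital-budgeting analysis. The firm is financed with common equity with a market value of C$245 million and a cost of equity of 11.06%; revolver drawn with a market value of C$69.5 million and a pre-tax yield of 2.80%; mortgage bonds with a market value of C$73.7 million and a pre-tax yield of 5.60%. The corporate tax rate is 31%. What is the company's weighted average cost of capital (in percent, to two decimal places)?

8.06%

Total capital V = 245 + 69.5 + 73.7 = 388.2.
Equity: weight = 245/388.2 = 0.6311; cost = 11.06%.
Revolver drawn: weight = 69.5/388.2 = 0.1790; after-tax cost = 2.8% × (1 − 31%) = 1.9320%.
Mortgage bonds: weight = 73.7/388.2 = 0.1899; after-tax cost = 5.6% × (1 − 31%) = 3.8640%.
WACC = 0.6311 × 11.0600% + 0.1790 × 1.9320% + 0.1899 × 3.8640% = 8.0596%.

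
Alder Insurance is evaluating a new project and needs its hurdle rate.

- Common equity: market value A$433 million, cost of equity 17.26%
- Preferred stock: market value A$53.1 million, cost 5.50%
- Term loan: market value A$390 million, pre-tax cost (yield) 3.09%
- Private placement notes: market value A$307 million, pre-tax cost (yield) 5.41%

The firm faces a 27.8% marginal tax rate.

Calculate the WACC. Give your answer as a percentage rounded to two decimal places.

8.31%

Total capital V = 433 + 53.1 + 390 + 307 = 1183.1.
Equity: weight = 433/1183.1 = 0.3660; cost = 17.26%.
Preferred: weight = 53.1/1183.1 = 0.0449; cost = 5.5%.
Term loan: weight = 390/1183.1 = 0.3296; after-tax cost = 3.09% × (1 − 27.8%) = 2.2310%.
Private placement notes: weight = 307/1183.1 = 0.2595; after-tax cost = 5.41% × (1 − 27.8%) = 3.9060%.
WACC = 0.3660 × 17.2600% + 0.0449 × 5.5000% + 0.3296 × 2.2310% + 0.2595 × 3.9060% = 8.3128%.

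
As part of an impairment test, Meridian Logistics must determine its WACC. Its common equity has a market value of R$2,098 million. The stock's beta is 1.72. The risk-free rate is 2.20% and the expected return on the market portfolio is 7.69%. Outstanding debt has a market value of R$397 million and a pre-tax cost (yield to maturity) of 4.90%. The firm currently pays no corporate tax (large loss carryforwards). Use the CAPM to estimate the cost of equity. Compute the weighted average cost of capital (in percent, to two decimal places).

Market risk premium = 7.69% − 2.2% = 5.49%.
Cost of equity via CAPM: Re = 2.2% + 1.72 × 5.49% = 11.6428%.
Total capital V = 2098 + 397 = 2495.
Equity: weight = 2098/2495 = 0.8409; cost = 11.6428%.
Debt: weight = 397/2495 = 0.1591; after-tax cost = 4.9% × (1 − 0%) = 4.9000%.
WACC = 0.8409 × 11.6428% + 0.1591 × 4.9000% = 10.5699%.

10.57%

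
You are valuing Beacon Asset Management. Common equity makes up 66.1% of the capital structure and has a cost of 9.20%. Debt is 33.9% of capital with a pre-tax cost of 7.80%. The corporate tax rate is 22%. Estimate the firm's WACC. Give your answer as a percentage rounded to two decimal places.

After-tax cost of debt = 7.8% × (1 − 22%) = 6.0840%.
WACC = 0.661 × 9.2000% + 0.339 × 6.0840% = 8.1437%.

8.14%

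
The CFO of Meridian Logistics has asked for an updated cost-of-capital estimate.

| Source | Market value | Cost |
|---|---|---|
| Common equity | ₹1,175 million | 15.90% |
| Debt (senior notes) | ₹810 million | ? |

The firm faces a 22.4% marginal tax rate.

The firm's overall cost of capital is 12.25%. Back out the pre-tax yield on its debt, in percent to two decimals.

8.96%

Total capital V = 1175 + 810 = 1985.
Equity weight = 1175/1985 = 0.5919.
Senior notes weight = 810/1985 = 0.4081.
Equity contribution = 0.5919 × 15.9% = 9.4118%.
Remaining for debt = 12.25% − 9.4118% = 2.8382%.
Rd × (1 − 22.4%) × 0.4081 = 2.8382%  ⇒  Rd = 8.9629%.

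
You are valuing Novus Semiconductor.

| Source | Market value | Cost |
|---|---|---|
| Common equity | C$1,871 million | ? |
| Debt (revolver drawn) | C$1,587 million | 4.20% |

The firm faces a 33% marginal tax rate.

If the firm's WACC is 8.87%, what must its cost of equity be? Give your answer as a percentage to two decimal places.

14.01%

Total capital V = 1871 + 1587 = 3458.
Equity weight = 1871/3458 = 0.5411.
Revolver drawn weight = 1587/3458 = 0.4589.
Debt contribution = 0.4589 × 4.2% × (1 − 33%) = 1.2914%.
Required equity contribution = 8.87% − 1.2914% = 7.5786%.
Re = 7.5786% / 0.5411 = 14.0068%.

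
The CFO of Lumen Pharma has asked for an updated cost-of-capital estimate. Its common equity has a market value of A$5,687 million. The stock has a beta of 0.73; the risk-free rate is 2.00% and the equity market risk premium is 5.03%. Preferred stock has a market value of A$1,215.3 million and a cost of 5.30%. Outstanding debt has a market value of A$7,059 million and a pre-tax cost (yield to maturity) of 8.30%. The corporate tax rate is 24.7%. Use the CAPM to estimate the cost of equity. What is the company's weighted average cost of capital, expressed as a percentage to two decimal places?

5.93%

Cost of equity via CAPM: Re = 2.0% + 0.73 × 5.03% = 5.6719%.
Total capital V = 5687 + 1215.3 + 7059 = 13961.3.
Equity: weight = 5687/13961.3 = 0.4073; cost = 5.6719%.
Preferred: weight = 1215.3/13961.3 = 0.0870; cost = 5.3%.
Debt: weight = 7059/13961.3 = 0.5056; after-tax cost = 8.3% × (1 − 24.7%) = 6.2499%.
WACC = 0.4073 × 5.6719% + 0.0870 × 5.3000% + 0.5056 × 6.2499% = 5.9318%.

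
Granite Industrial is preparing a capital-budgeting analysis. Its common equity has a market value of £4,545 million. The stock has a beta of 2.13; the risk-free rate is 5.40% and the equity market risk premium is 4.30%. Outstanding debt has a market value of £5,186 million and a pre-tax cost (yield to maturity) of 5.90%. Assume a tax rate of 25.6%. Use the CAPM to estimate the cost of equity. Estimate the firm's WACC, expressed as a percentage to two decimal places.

9.14%

Cost of equity via CAPM: Re = 5.4% + 2.13 × 4.3% = 14.5590%.
Total capital V = 4545 + 5186 = 9731.
Equity: weight = 4545/9731 = 0.4671; cost = 14.559%.
Debt: weight = 5186/9731 = 0.5329; after-tax cost = 5.9% × (1 − 25.6%) = 4.3896%.
WACC = 0.4671 × 14.5590% + 0.5329 × 4.3896% = 9.1394%.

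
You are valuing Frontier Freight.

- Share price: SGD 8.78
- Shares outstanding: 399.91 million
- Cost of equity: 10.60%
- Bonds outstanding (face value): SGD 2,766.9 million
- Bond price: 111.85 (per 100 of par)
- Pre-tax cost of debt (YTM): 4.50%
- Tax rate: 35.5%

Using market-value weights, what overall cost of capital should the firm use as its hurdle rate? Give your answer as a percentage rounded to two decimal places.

Market value of equity E = 8.78 × 399.91m = 3511.2098m. Market value of debt D = 2766.9m × 111.85/100 = 3094.77765m.
Total capital V = 3511.2098 + 3094.77765 = 6605.98745.
Equity: weight = 3511.2098/6605.98745 = 0.5315; cost = 10.6%.
Bonds outstanding: weight = 3094.77765/6605.98745 = 0.4685; after-tax cost = 4.5% × (1 − 35.5%) = 2.9025%.
WACC = 0.5315 × 10.6000% + 0.4685 × 2.9025% = 6.9939%.

6.99%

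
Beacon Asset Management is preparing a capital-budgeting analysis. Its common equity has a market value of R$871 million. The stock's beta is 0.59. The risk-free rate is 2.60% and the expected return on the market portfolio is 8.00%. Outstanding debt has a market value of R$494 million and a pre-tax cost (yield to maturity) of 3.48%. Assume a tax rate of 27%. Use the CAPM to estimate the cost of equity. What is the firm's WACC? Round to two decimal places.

4.61%

Market risk premium = 8.0% − 2.6% = 5.4%.
Cost of equity via CAPM: Re = 2.6% + 0.59 × 5.4% = 5.7860%.
Total capital V = 871 + 494 = 1365.
Equity: weight = 871/1365 = 0.6381; cost = 5.786%.
Debt: weight = 494/1365 = 0.3619; after-tax cost = 3.48% × (1 − 27%) = 2.5404%.
WACC = 0.6381 × 5.7860% + 0.3619 × 2.5404% = 4.6114%.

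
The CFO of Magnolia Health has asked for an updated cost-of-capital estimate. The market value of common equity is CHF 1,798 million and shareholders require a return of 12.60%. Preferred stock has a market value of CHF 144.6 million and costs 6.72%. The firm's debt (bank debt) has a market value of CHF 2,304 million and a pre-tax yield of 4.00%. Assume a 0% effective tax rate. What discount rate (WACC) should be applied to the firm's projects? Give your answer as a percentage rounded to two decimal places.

7.73%

Total capital V = 1798 + 144.6 + 2304 = 4246.6.
Equity: weight = 1798/4246.6 = 0.4234; cost = 12.6%.
Preferred: weight = 144.6/4246.6 = 0.0341; cost = 6.72%.
Bank debt: weight = 2304/4246.6 = 0.5426; after-tax cost = 4% × (1 − 0%) = 4.0000%.
WACC = 0.4234 × 12.6000% + 0.0341 × 6.7200% + 0.5426 × 4.0000% = 7.7338%.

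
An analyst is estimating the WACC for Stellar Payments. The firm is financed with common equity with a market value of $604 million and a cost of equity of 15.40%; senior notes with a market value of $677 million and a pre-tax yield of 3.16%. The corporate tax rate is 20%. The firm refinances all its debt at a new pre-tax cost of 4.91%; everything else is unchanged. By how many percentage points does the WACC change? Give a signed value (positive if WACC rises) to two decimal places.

+0.74 pp

Current WACC:
Total capital V = 604 + 677 = 1281.
Equity: weight = 604/1281 = 0.4715; cost = 15.4%.
Senior notes: weight = 677/1281 = 0.5285; after-tax cost = 3.16% × (1 − 20%) = 2.5280%.
WACC = 0.4715 × 15.4000% + 0.5285 × 2.5280% = 8.5972%.
After the change:
Total capital V = 604 + 677 = 1281.
Equity: weight = 604/1281 = 0.4715; cost = 15.4%.
Senior notes: weight = 677/1281 = 0.5285; after-tax cost = 4.91% × (1 − 20%) = 3.9280%.
WACC = 0.4715 × 15.4000% + 0.5285 × 3.9280% = 9.3371%.
Change in WACC = 9.3371% − 8.5972% = 0.7399 pp.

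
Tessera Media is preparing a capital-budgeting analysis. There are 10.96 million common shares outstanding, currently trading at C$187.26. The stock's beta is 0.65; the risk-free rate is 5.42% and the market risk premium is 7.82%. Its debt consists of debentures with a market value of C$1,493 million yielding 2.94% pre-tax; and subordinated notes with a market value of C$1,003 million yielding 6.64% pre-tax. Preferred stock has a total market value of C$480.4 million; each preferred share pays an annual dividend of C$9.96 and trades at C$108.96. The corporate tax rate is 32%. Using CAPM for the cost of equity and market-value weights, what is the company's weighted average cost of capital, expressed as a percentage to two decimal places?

6.65%

Cost of equity via CAPM: Re = 5.42% + 0.65 × 7.82% = 10.5030%.
Cost of preferred: Rp = 9.96 / 108.96 = 9.1410%.
Market value of equity E = 187.26 × 10.96m = 2052.3696m.
Total capital V = 2052.3696 + 480.4 + 1493 + 1003 = 5028.7696.
Equity: weight = 2052.3696/5028.7696 = 0.4081; cost = 10.503%.
Preferred: weight = 480.4/5028.7696 = 0.0955; cost = 9.141%.
Debentures: weight = 1493/5028.7696 = 0.2969; after-tax cost = 2.94% × (1 − 32%) = 1.9992%.
Subordinated notes: weight = 1003/5028.7696 = 0.1995; after-tax cost = 6.64% × (1 − 32%) = 4.5152%.
WACC = 0.4081 × 10.5030% + 0.0955 × 9.1410% + 0.2969 × 1.9992% + 0.1995 × 4.5152% = 6.6539%.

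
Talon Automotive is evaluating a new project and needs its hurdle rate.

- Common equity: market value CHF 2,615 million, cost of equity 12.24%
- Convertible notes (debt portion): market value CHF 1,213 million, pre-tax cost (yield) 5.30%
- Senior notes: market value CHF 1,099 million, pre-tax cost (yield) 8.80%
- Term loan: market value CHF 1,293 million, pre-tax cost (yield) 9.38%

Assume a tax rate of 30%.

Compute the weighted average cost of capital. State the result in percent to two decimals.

8.32%

Total capital V = 2615 + 1213 + 1099 + 1293 = 6220.
Equity: weight = 2615/6220 = 0.4204; cost = 12.24%.
Convertible notes (debt portion): weight = 1213/6220 = 0.1950; after-tax cost = 5.3% × (1 − 30%) = 3.7100%.
Senior notes: weight = 1099/6220 = 0.1767; after-tax cost = 8.8% × (1 − 30%) = 6.1600%.
Term loan: weight = 1293/6220 = 0.2079; after-tax cost = 9.38% × (1 − 30%) = 6.5660%.
WACC = 0.4204 × 12.2400% + 0.1950 × 3.7100% + 0.1767 × 6.1600% + 0.2079 × 6.5660% = 8.3228%.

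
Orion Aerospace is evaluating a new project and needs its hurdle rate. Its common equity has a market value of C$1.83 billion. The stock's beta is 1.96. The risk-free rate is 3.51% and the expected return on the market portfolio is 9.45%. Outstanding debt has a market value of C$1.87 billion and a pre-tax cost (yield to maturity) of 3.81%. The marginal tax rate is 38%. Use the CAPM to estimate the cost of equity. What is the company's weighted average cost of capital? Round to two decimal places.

Market risk premium = 9.45% − 3.51% = 5.94%.
Cost of equity via CAPM: Re = 3.51% + 1.96 × 5.94% = 15.1524%.
Total capital V = 1.83 + 1.87 = 3.7.
Equity: weight = 1.83/3.7 = 0.4946; cost = 15.1524%.
Debt: weight = 1.87/3.7 = 0.5054; after-tax cost = 3.81% × (1 − 38%) = 2.3622%.
WACC = 0.4946 × 15.1524% + 0.5054 × 2.3622% = 8.6882%.

8.69%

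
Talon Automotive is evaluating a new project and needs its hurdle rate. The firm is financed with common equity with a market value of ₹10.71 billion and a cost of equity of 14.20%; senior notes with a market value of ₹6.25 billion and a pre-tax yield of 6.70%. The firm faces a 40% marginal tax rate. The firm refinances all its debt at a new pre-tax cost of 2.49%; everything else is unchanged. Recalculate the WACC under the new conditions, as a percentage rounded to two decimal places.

9.52%

After the change:
Total capital V = 10.71 + 6.25 = 16.96.
Equity: weight = 10.71/16.96 = 0.6315; cost = 14.2%.
Senior notes: weight = 6.25/16.96 = 0.3685; after-tax cost = 2.49% × (1 − 40%) = 1.4940%.
WACC = 0.6315 × 14.2000% + 0.3685 × 1.4940% = 9.5177%.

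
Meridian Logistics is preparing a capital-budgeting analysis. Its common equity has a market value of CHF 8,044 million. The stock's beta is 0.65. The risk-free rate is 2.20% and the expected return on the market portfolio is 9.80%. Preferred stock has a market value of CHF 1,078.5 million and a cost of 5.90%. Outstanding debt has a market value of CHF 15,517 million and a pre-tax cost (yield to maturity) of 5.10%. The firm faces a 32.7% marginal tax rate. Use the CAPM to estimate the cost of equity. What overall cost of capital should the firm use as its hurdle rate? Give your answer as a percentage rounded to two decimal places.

4.75%

Market risk premium = 9.8% − 2.2% = 7.6%.
Cost of equity via CAPM: Re = 2.2% + 0.65 × 7.6% = 7.1400%.
Total capital V = 8044 + 1078.5 + 15517 = 24639.5.
Equity: weight = 8044/24639.5 = 0.3265; cost = 7.14%.
Preferred: weight = 1078.5/24639.5 = 0.0438; cost = 5.9%.
Debt: weight = 15517/24639.5 = 0.6298; after-tax cost = 5.1% × (1 − 32.7%) = 3.4323%.
WACC = 0.3265 × 7.1400% + 0.0438 × 5.9000% + 0.6298 × 3.4323% = 4.7508%.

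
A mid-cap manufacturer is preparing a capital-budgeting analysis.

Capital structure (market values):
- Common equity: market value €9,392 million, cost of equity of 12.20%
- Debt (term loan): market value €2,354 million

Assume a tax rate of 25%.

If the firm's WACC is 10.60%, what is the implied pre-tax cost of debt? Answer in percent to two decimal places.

5.62%

Total capital V = 9392 + 2354 = 11746.
Equity weight = 9392/11746 = 0.7996.
Term loan weight = 2354/11746 = 0.2004.
Equity contribution = 0.7996 × 12.2% = 9.7550%.
Remaining for debt = 10.6% − 9.7550% = 0.8450%.
Rd × (1 − 25%) × 0.2004 = 0.8450%  ⇒  Rd = 5.6218%.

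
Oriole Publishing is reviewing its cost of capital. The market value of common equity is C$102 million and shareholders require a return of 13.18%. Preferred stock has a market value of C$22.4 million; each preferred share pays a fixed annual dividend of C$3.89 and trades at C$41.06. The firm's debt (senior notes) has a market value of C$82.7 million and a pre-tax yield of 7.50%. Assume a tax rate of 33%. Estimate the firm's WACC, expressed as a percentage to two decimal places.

9.52%

Cost of preferred: Rp = 3.89 / 41.06 = 9.4739%.
Total capital V = 102 + 22.4 + 82.7 = 207.1.
Equity: weight = 102/207.1 = 0.4925; cost = 13.18%.
Preferred: weight = 22.4/207.1 = 0.1082; cost = 9.4739%.
Senior notes: weight = 82.7/207.1 = 0.3993; after-tax cost = 7.5% × (1 − 33%) = 5.0250%.
WACC = 0.4925 × 13.1800% + 0.1082 × 9.4739% + 0.3993 × 5.0250% = 9.5227%.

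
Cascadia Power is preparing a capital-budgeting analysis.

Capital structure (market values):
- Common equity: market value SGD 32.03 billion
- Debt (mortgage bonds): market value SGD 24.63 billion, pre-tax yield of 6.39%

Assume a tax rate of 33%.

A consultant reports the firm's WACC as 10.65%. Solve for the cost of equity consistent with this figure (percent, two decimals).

15.55%

Total capital V = 32.03 + 24.63 = 56.66.
Equity weight = 32.03/56.66 = 0.5653.
Mortgage bonds weight = 24.63/56.66 = 0.4347.
Debt contribution = 0.4347 × 6.39% × (1 − 33%) = 1.8611%.
Required equity contribution = 10.65% − 1.8611% = 8.7889%.
Re = 8.7889% / 0.5653 = 15.5473%.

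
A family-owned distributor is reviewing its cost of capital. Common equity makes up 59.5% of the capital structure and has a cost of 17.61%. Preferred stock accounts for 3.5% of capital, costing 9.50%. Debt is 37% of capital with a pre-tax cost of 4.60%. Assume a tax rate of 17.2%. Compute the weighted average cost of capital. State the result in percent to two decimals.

12.22%

After-tax cost of debt = 4.6% × (1 − 17.2%) = 3.8088%.
WACC = 0.595 × 17.6100% + 0.035 × 9.5000% + 0.370 × 3.8088% = 12.2197%.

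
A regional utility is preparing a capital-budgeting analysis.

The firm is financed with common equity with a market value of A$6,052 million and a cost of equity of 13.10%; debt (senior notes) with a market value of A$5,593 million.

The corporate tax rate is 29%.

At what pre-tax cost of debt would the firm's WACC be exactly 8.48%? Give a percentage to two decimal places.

Total capital V = 6052 + 5593 = 11645.
Equity weight = 6052/11645 = 0.5197.
Senior notes weight = 5593/11645 = 0.4803.
Equity contribution = 0.5197 × 13.1% = 6.8082%.
Remaining for debt = 8.48% − 6.8082% = 1.6718%.
Rd × (1 − 29%) × 0.4803 = 1.6718%  ⇒  Rd = 4.9026%.

4.90%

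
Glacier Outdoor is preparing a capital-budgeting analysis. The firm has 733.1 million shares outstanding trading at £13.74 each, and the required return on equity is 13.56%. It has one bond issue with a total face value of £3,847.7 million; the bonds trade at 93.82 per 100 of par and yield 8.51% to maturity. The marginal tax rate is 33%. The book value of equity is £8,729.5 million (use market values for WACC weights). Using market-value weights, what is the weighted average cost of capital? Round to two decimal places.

Market value of equity E = 13.74 × 733.1m = 10072.794m. Market value of debt D = 3847.7m × 93.82/100 = 3609.91214m.
Total capital V = 10072.794 + 3609.91214 = 13682.70614.
Equity: weight = 10072.794/13682.70614 = 0.7362; cost = 13.56%.
Bonds outstanding: weight = 3609.91214/13682.70614 = 0.2638; after-tax cost = 8.51% × (1 − 33%) = 5.7017%.
WACC = 0.7362 × 13.5600% + 0.2638 × 5.7017% = 11.4867%.

11.49%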